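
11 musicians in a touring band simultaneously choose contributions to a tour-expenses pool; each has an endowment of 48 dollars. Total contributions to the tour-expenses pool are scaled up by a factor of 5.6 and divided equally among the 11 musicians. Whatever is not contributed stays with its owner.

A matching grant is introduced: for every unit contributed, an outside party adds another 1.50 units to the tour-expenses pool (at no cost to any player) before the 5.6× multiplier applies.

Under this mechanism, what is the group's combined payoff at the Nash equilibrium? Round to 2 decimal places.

7392.00 dollars

With the mechanism, a contributed unit returns 5.6 × 2.50 / 11 = 1.2727 per unit of net cost to the contributor — now above 1 — so contributing fully is weakly dominant for every player.
So the Nash equilibrium is full contribution by all 11; the group earns 5.6 × 2.50 × 528 = 7392.00.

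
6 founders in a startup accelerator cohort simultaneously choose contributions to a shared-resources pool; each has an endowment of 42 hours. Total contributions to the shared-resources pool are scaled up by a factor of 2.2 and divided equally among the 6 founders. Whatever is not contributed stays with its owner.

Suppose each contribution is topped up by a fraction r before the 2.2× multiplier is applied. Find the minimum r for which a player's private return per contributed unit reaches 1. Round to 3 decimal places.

With matching at rate r, one contributed unit becomes (1 + r) in the shared-resources pool and returns 2.2 × (1 + r) / 6 to the contributor.
Setting this equal to 1: 1 + r = 6/2.2 = 2.7273.
So the minimum matching rate is r = 2.7273 − 1 = 1.727.

1.727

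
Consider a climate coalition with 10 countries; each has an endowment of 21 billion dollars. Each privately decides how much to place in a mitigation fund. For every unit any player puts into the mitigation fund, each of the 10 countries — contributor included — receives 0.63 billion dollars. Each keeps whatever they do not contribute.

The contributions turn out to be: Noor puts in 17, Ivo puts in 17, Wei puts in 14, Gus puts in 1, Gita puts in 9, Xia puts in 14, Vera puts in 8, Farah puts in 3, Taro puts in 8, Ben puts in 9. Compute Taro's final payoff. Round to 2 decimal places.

Total contributed: 17 + 17 + 14 + 1 + 9 + 14 + 8 + 3 + 8 + 9 = 100.
Each receives 0.63 × 100 = 63.00 from the mitigation fund.
Taro keeps 21 − 8 = 13, so Taro's payoff is 13 + 63.00 = 76.00.

76.00 billion dollars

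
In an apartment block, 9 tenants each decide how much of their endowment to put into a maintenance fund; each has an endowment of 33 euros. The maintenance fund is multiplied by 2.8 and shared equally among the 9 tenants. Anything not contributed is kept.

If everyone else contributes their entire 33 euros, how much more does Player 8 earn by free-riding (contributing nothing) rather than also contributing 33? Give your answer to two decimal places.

Switching from a contribution of 33 to 0 lets Player 8 keep an extra 33 euros, but lowers the maintenance fund by 33, which costs Player 8 their own share of that drop: 2.8/9 × 33 = 10.27.
Net gain = 33 − 10.27 = 22.73. The private return per contributed unit (0.3111) is below 1, so free-riding is indeed the best response regardless of what the others do.

22.73 euros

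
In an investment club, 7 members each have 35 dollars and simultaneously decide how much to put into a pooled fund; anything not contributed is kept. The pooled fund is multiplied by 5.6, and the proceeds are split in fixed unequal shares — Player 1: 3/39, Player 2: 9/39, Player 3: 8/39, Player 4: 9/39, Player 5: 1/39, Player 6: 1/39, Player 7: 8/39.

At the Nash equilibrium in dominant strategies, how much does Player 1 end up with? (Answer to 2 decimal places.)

Player j's private return per contributed unit is 5.6 × (j's share). Contributing is weakly dominant for j when that share is at least 1/5.6 = 0.1786, and contributing 0 is dominant otherwise.
The shares above 0.1786 belong to Player 2, Player 3, Player 4 and Player 7, contributing 35 each; the remaining 3 contribute 0. Total contributed: 140.
Player 1 keeps 35 and receives 5.6 × 140 × 3/39 = 60.31 from the pooled fund, for a payoff of 95.31.

95.31 dollars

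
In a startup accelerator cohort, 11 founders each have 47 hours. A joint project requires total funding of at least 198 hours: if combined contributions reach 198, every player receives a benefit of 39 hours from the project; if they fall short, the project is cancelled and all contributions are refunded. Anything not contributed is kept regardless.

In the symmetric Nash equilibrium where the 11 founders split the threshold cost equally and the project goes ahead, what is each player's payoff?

Equal share of the threshold: 198/11 = 18.
At this profile no one gains by cutting their contribution: any cut drops the total below 198, the project is cancelled, contributions are refunded, and the deviator ends with 47, which is less than 47 − 18 + 39 = 68. Contributing more than 18 just wastes the excess. So contributing exactly 18 is a best response.
Each player's payoff: 47 − 18 + 39 = 68.

68 hours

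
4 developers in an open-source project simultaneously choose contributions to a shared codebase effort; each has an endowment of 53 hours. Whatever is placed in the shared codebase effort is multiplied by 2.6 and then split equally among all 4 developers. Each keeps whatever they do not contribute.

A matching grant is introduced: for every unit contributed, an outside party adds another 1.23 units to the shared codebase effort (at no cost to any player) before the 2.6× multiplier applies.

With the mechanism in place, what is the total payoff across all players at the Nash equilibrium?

With the mechanism, a contributed unit returns 2.6 × 2.23 / 4 = 1.4495 per unit of net cost to the contributor — now above 1 — so contributing fully is weakly dominant for every player.
So the Nash equilibrium is full contribution by all 4; the group earns 2.6 × 2.23 × 212 = 1229.18.

1229.18 hours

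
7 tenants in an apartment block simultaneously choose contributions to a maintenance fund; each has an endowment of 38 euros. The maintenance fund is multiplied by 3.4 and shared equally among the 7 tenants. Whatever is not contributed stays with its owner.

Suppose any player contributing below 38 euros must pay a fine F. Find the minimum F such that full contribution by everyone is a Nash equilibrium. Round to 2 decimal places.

19.54 euros

Given the others contribute fully, the best deviation is to contribute 0 (any partial contribution still incurs the fine and gives up units whose private return 0.4857 is below 1).
Deviating from 38 to 0 saves 38 euros but forfeits the deviator's share of the drop in the maintenance fund: 3.4/7 × 38 = 18.46.
So the deviation gain is 38 − 18.46 = 19.54, and the fine must be at least 19.54 euros to wipe it out.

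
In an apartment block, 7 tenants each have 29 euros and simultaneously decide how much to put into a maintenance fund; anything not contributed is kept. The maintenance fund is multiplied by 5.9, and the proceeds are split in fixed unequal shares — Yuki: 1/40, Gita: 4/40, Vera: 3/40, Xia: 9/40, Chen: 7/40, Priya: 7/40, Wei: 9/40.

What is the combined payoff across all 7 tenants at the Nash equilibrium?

771.40 euros

A player with share s gets back 5.9·s per unit contributed, so full contribution is dominant for anyone with s > 1/5.9 = 0.1695 and zero contribution is dominant for anyone below.
The shares above 0.1695 belong to Xia, Chen, Priya and Wei, contributing 29 each; the remaining 3 contribute 0. Total contributed: 116.
The maintenance fund pays out 5.9 × 116 = 684.40 in total (split across the unequal shares, but the aggregate is all that matters for the group sum).
The 3 free-riders keep 29 each, adding 87. Group total = 87 + 684.40 = 771.40.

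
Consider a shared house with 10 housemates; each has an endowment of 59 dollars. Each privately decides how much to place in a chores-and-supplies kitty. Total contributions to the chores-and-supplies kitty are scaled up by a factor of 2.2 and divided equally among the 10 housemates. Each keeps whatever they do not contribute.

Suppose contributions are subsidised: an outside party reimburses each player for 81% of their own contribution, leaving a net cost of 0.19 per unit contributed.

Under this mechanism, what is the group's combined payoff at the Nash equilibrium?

1775.90 dollars

Under the mechanism each unit contributed yields (2.2/10) / 0.19 = 1.1579 back to its contributor per unit of net cost, which exceeds 1, making full contribution the dominant choice for everyone.
So the Nash equilibrium is full contribution by all 10; the group earns 10 × (59 × 0.81 + 2.2 × 59) = 1775.90.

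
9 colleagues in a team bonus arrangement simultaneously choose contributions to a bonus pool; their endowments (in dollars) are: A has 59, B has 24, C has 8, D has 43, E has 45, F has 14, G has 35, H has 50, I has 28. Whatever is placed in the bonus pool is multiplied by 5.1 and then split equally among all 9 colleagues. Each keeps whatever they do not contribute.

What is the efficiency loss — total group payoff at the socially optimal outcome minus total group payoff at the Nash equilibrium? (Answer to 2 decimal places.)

The private return per contributed unit is 5.1/9 = 0.5667 < 1 for every player regardless of endowment, so the Nash equilibrium is zero contribution and the group total is Σ E_j = 59 + 24 + 8 + 43 + 45 + 14 + 35 + 50 + 28 = 306.
Each contributed unit returns 5.100 to the group, so the social optimum is full contribution by everyone: group total = 5.100 × 306 = 1560.60.
Efficiency loss = (5.100 − 1) × 306 = 1254.60.

1254.60 dollars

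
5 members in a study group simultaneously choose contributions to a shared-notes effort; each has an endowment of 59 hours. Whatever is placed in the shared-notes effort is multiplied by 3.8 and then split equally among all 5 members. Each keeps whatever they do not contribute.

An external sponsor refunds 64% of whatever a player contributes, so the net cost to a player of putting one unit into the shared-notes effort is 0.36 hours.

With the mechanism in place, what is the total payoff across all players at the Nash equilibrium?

With the mechanism, a contributed unit returns (3.8/5) / 0.36 = 2.1111 per unit of net cost to the contributor — now above 1 — so contributing fully is weakly dominant for every player.
At the Nash equilibrium everyone contributes 59. Group total payoff = 5 × (59 × 0.64 + 3.8 × 59) = 1309.80.

1309.80 hours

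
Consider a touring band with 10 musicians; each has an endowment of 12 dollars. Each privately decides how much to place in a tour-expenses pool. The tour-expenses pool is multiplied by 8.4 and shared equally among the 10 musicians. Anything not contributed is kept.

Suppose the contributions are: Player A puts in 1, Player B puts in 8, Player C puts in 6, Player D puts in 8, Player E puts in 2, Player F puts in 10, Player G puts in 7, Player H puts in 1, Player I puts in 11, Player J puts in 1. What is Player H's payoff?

57.20 dollars

Total contributed: 1 + 8 + 6 + 8 + 2 + 10 + 7 + 1 + 11 + 1 = 55.
Each receives 8.4 × 55 / 10 = 46.20 from the tour-expenses pool.
Player H keeps 12 − 1 = 11, so Player H's payoff is 11 + 46.20 = 57.20.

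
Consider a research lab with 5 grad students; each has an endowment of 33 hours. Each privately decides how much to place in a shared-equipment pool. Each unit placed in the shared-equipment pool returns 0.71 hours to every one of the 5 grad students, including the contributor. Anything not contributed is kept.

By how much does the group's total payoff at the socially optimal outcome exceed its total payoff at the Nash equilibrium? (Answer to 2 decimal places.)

The private return per contributed unit is 0.71 < 1, so contributing 0 is dominant for every player. At the Nash equilibrium everyone keeps their 33, and the group total is 5 × 33 = 165.
Each contributed unit returns 3.550 to the group as a whole (0.71 to each of 5 players), which exceeds 1, so the social optimum is full contribution: group total = 3.550 × 165 = 585.75.
Efficiency loss = 585.75 − 165 = 420.75.

420.75 hours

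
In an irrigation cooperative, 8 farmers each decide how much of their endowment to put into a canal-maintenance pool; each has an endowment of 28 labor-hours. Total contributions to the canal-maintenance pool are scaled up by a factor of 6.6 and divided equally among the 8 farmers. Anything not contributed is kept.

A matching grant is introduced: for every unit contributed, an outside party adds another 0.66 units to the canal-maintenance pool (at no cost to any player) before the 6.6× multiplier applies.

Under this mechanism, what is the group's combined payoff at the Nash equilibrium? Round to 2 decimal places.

Under the mechanism each unit contributed yields 6.6 × 1.66 / 8 = 1.3695 back to its contributor per unit of net cost, which exceeds 1, making full contribution the dominant choice for everyone.
So the Nash equilibrium is full contribution by all 8; the group earns 6.6 × 1.66 × 224 = 2454.14.

2454.14 labor-hours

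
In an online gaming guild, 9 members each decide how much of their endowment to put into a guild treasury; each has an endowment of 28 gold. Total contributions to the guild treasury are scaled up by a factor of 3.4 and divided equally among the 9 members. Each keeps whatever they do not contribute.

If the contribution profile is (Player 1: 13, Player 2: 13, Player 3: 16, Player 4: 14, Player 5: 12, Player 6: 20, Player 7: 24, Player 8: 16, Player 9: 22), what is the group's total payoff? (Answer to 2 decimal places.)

612.00 gold

Total contributed: 13 + 13 + 16 + 14 + 12 + 20 + 24 + 16 + 22 = 150; total kept: 9 × 28 − 150 = 102.
The guild treasury pays out 3.4 × 150 = 510.00 in aggregate.
Group total = 102 + 510.00 = 612.00.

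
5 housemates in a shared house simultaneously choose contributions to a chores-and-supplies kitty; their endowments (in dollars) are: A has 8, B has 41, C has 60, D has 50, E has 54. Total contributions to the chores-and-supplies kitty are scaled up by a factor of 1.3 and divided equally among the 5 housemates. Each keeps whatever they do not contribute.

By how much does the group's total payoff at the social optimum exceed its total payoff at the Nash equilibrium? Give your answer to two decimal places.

63.90 dollars

The private return per contributed unit is 1.3/5 = 0.2600 < 1 for every player regardless of endowment, so the Nash equilibrium is zero contribution and the group total is Σ E_j = 8 + 41 + 60 + 50 + 54 = 213.
Each contributed unit returns 1.300 to the group, so the social optimum is full contribution by everyone: group total = 1.300 × 213 = 276.90.
Efficiency loss = (1.300 − 1) × 213 = 63.90.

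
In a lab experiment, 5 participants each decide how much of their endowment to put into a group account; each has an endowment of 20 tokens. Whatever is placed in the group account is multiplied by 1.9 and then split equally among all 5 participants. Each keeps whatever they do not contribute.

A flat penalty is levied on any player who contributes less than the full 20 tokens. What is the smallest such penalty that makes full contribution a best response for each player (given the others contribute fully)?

12.40 tokens

Given the others contribute fully, the best deviation is to contribute 0 (any partial contribution still incurs the fine and gives up units whose private return 0.3800 is below 1).
Deviating from 20 to 0 saves 20 tokens but forfeits the deviator's share of the drop in the group account: 1.9/5 × 20 = 7.60.
So the deviation gain is 20 − 7.60 = 12.40, and the fine must be at least 12.40 tokens to wipe it out.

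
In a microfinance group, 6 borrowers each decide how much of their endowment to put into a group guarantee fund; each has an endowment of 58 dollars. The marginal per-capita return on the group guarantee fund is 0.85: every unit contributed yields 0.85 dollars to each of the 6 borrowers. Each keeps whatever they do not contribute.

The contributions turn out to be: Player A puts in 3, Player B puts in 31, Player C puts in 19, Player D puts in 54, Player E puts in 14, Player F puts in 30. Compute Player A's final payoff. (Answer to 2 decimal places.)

Total contributed: 3 + 31 + 19 + 54 + 14 + 30 = 151.
Each receives 0.85 × 151 = 128.35 from the group guarantee fund.
Player A keeps 58 − 3 = 55, so Player A's payoff is 55 + 128.35 = 183.35.

183.35 dollars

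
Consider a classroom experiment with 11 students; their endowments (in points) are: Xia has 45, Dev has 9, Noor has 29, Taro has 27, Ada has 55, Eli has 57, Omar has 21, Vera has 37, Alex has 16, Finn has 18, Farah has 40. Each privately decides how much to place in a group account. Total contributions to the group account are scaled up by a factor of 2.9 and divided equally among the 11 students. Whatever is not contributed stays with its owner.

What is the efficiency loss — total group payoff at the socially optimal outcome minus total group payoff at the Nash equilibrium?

The private return per contributed unit is 2.9/11 = 0.2636 < 1 for every player regardless of endowment, so the Nash equilibrium is zero contribution and the group total is Σ E_j = 45 + 9 + 29 + 27 + 55 + 57 + 21 + 37 + 16 + 18 + 40 = 354.
Each contributed unit returns 2.900 to the group, so the social optimum is full contribution by everyone: group total = 2.900 × 354 = 1026.60.
Efficiency loss = (2.900 − 1) × 354 = 672.60.

672.60 points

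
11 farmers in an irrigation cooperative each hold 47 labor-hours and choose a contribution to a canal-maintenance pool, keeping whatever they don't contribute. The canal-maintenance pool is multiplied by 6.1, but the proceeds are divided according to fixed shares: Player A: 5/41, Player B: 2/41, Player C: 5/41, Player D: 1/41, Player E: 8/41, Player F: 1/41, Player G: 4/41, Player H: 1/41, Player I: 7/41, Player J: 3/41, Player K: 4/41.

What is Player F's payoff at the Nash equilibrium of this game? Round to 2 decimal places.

Each unit j contributes comes back to j as 6.1 × (j's share), so j prefers to contribute only if that share exceeds 1/6.1 = 0.1639; otherwise keeping the unit dominates.
Player E and Player I clear that bar, contributing 47 each; the remaining 9 contribute 0. Total contributed: 94.
Player F keeps 47 and receives 6.1 × 94 × 1/41 = 13.99 from the canal-maintenance pool, for a payoff of 60.99.

60.99 labor-hours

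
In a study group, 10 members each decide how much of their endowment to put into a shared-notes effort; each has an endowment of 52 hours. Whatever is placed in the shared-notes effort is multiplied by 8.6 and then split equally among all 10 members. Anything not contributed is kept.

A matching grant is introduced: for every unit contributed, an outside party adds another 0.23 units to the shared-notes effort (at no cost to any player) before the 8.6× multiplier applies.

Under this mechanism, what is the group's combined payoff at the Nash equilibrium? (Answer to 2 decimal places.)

5500.56 hours

With the mechanism, a contributed unit returns 8.6 × 1.23 / 10 = 1.0578 per unit of net cost to the contributor — now above 1 — so contributing fully is weakly dominant for every player.
At the Nash equilibrium everyone contributes 52. Group total payoff = 8.6 × 1.23 × 520 = 5500.56.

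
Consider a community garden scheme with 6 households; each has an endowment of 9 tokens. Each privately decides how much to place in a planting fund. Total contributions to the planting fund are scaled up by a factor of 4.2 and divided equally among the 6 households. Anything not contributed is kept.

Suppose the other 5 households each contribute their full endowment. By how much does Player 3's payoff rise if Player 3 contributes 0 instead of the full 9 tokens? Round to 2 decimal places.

Switching from a contribution of 9 to 0 lets Player 3 keep an extra 9 tokens, but lowers the planting fund by 9, which costs Player 3 their own share of that drop: 4.2/6 × 9 = 6.30.
Net gain = 9 − 6.30 = 2.70. The private return per contributed unit (0.7000) is below 1, so free-riding is indeed the best response regardless of what the others do.

2.70 tokens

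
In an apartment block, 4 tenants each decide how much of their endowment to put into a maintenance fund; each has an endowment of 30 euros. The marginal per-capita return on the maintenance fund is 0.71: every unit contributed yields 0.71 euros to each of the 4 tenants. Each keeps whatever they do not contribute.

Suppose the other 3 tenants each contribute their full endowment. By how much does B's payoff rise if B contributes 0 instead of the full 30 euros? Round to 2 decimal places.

Switching from a contribution of 30 to 0 lets B keep an extra 30 euros, but lowers the maintenance fund by 30, which costs B their own share of that drop: 0.71 × 30 = 21.30.
Net gain = 30 − 21.30 = 8.70. The private return per contributed unit (0.71) is below 1, so free-riding is indeed the best response regardless of what the others do.

8.70 euros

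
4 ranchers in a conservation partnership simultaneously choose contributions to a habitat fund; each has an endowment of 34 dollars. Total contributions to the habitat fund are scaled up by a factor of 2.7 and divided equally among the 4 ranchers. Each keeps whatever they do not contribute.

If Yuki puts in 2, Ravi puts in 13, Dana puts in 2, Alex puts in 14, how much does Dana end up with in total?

52.93 dollars

Total contributed: 2 + 13 + 2 + 14 = 31.
Each receives 2.7 × 31 / 4 = 20.93 from the habitat fund.
Dana keeps 34 − 2 = 32, so Dana's payoff is 32 + 20.93 = 52.93.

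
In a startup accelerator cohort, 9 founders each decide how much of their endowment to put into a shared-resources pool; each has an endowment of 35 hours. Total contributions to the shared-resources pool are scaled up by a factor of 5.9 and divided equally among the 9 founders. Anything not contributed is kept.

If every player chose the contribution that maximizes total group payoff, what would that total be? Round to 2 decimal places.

1858.50 hours

Each contributed unit returns 5.900 to the group as a whole (0.6556 to each of 9 players), which exceeds 1, so the social optimum is full contribution: group total = 5.900 × 315 = 1858.50.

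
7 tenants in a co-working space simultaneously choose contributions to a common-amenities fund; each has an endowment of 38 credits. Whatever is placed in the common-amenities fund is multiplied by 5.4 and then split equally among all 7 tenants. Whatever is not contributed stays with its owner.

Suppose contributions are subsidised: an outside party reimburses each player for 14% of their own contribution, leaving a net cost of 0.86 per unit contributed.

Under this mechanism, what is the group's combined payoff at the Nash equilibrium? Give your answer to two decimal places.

266.00 credits

With the mechanism, a contributed unit returns (5.4/7) / 0.86 = 0.8970 per unit of net cost — still below 1 — so contributing 0 remains dominant for every player.
Everyone keeps their endowment and the group total is 7 × 38 = 266.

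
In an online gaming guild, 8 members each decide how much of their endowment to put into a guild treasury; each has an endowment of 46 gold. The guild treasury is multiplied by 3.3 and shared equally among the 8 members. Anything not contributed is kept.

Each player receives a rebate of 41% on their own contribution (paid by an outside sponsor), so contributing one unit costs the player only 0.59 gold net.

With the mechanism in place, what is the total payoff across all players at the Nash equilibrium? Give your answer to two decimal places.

368.00 gold

With the mechanism, a contributed unit returns (3.3/8) / 0.59 = 0.6992 per unit of net cost — still below 1 — so contributing 0 remains dominant for every player.
Everyone keeps their endowment and the group total is 8 × 46 = 368.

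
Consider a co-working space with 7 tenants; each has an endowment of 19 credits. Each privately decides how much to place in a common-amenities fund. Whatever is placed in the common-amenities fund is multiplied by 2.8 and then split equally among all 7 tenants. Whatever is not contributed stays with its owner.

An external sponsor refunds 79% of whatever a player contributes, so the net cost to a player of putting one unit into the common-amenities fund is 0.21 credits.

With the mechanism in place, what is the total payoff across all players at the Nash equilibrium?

Under the mechanism each unit contributed yields (2.8/7) / 0.21 = 1.9048 back to its contributor per unit of net cost, which exceeds 1, making full contribution the dominant choice for everyone.
At the Nash equilibrium everyone contributes 19. Group total payoff = 7 × (19 × 0.79 + 2.8 × 19) = 477.47.

477.47 credits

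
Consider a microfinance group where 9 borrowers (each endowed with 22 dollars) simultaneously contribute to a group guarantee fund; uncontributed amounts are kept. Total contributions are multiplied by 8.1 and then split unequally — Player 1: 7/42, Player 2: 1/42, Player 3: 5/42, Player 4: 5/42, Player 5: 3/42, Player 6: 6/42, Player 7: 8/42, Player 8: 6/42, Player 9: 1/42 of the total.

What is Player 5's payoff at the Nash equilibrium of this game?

A player with share s gets back 8.1·s per unit contributed, so full contribution is dominant for anyone with s > 1/8.1 = 0.1235 and zero contribution is dominant for anyone below.
Player 1, Player 6, Player 7 and Player 8 clear that bar, contributing 22 each; the remaining 5 contribute 0. Total contributed: 88.
Player 5 keeps 22 and receives 8.1 × 88 × 3/42 = 50.91 from the group guarantee fund, for a payoff of 72.91.

72.91 dollars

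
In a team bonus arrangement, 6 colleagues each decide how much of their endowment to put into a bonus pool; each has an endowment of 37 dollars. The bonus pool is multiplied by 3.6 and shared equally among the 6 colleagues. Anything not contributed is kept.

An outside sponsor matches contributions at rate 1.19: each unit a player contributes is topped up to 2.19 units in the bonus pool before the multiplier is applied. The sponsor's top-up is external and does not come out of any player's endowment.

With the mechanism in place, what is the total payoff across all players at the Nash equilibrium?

1750.25 dollars

With the mechanism, a contributed unit returns 3.6 × 2.19 / 6 = 1.3140 per unit of net cost to the contributor — now above 1 — so contributing fully is weakly dominant for every player.
So the Nash equilibrium is full contribution by all 6; the group earns 3.6 × 2.19 × 222 = 1750.25.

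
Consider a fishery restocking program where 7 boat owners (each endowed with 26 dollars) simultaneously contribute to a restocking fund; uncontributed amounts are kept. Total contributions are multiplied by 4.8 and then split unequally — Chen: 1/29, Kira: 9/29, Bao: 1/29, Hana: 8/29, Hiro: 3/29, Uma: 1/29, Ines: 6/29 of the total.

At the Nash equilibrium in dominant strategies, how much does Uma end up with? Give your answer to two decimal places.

34.61 dollars

Each unit j contributes comes back to j as 4.8 × (j's share), so j prefers to contribute only if that share exceeds 1/4.8 = 0.2083; otherwise keeping the unit dominates.
Kira and Hana clear that bar, contributing 26 each; the remaining 5 contribute 0. Total contributed: 52.
Uma keeps 26 and receives 4.8 × 52 × 1/29 = 8.61 from the restocking fund, for a payoff of 34.61.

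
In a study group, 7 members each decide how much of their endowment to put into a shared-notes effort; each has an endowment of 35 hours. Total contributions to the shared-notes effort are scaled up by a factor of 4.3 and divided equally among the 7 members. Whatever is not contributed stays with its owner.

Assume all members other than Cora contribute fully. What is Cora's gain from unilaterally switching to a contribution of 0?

Switching from a contribution of 35 to 0 lets Cora keep an extra 35 hours, but lowers the shared-notes effort by 35, which costs Cora their own share of that drop: 4.3/7 × 35 = 21.50.
Net gain = 35 − 21.50 = 13.50. The private return per contributed unit (0.6143) is below 1, so free-riding is indeed the best response regardless of what the others do.

13.50 hours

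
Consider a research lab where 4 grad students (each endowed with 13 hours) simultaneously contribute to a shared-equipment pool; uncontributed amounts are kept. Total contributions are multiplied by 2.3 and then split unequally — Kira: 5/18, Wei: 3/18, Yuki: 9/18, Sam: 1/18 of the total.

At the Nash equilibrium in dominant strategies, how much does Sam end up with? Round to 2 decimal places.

14.66 hours

A player with share s gets back 2.3·s per unit contributed, so full contribution is dominant for anyone with s > 1/2.3 = 0.4348 and zero contribution is dominant for anyone below.
Only Yuki (9/18) clears that bar, contributing 13; the remaining 3 contribute 0. Total contributed: 13.
Sam keeps 13 and receives 2.3 × 13 × 1/18 = 1.66 from the shared-equipment pool, for a payoff of 14.66.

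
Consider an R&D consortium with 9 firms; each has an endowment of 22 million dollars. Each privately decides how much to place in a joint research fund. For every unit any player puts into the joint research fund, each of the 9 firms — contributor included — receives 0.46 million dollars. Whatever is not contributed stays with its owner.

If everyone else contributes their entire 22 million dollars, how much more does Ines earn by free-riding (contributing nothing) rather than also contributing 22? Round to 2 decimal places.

Switching from a contribution of 22 to 0 lets Ines keep an extra 22 million dollars, but lowers the joint research fund by 22, which costs Ines their own share of that drop: 0.46 × 22 = 10.12.
Net gain = 22 − 10.12 = 11.88. The private return per contributed unit (0.46) is below 1, so free-riding is indeed the best response regardless of what the others do.

11.88 million dollars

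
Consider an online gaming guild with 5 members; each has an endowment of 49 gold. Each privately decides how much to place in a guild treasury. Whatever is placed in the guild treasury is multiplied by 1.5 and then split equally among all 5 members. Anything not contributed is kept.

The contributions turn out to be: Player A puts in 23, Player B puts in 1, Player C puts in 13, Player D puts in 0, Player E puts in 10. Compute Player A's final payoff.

Total contributed: 23 + 1 + 13 + 0 + 10 = 47.
Each receives 1.5 × 47 / 5 = 14.10 from the guild treasury.
Player A keeps 49 − 23 = 26, so Player A's payoff is 26 + 14.10 = 40.10.

40.10 gold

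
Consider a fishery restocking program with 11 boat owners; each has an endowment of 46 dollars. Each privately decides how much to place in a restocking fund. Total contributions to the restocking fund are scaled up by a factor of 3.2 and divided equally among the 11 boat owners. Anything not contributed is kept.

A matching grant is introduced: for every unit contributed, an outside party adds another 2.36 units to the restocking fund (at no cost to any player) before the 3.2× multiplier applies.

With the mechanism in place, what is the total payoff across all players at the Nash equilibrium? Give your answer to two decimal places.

506.00 dollars

Even with the mechanism, each unit contributed returns only 3.2 × 3.36 / 11 = 0.9775 per unit of net cost, so contributing nothing is still dominant.
Everyone keeps their endowment and the group total is 11 × 46 = 506.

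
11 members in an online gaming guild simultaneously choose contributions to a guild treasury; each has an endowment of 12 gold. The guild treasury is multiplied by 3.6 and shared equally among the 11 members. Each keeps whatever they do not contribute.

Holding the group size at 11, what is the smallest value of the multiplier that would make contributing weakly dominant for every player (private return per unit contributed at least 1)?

11

A contributed unit returns (multiplier)/11 to its contributor.
This reaches 1 exactly when the multiplier is 11.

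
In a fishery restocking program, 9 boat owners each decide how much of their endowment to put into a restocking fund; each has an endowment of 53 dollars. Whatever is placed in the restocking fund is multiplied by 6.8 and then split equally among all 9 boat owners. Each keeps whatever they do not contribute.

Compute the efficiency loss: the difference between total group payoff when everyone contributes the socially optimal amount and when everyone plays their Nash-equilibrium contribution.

Each contributed unit returns 6.8/9 = 0.7556 to its contributor — below 1 — so contributing 0 is dominant for every player. At the Nash equilibrium everyone keeps their 53, and the group total is 9 × 53 = 477.
Each contributed unit returns 6.800 to the group as a whole (0.7556 to each of 9 players), which exceeds 1, so the social optimum is full contribution: group total = 6.800 × 477 = 3243.60.
Efficiency loss = 3243.60 − 477 = 2766.60.

2766.60 dollars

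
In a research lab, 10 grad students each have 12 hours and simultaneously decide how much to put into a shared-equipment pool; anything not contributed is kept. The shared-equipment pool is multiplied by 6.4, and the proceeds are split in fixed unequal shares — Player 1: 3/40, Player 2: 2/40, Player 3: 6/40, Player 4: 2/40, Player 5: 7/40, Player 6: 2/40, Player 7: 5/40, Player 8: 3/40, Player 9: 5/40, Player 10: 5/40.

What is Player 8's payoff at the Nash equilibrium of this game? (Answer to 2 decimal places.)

For player j, contributing a unit is worthwhile iff 6.4 × (j's share) ≥ 1, i.e. iff j's share is at least 0.1563.
The only share above 0.1563 is Player 5's 7/40, contributing 12; the remaining 9 contribute 0. Total contributed: 12.
Player 8 keeps 12 and receives 6.4 × 12 × 3/40 = 5.76 from the shared-equipment pool, for a payoff of 17.76.

17.76 hours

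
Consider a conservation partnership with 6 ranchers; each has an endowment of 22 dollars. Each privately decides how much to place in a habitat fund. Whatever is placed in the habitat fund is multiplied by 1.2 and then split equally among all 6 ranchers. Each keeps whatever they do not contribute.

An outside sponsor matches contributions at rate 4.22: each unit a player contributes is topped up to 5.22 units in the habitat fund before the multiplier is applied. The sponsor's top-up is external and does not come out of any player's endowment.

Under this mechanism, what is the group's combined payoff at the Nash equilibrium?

Under the mechanism each unit contributed yields 1.2 × 5.22 / 6 = 1.0440 back to its contributor per unit of net cost, which exceeds 1, making full contribution the dominant choice for everyone.
So the Nash equilibrium is full contribution by all 6; the group earns 1.2 × 5.22 × 132 = 826.85.

826.85 dollars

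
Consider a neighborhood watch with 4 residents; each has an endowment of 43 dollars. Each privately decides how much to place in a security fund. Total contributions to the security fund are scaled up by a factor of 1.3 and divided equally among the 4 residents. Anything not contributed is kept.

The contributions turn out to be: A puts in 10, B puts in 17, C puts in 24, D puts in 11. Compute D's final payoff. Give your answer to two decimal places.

Total contributed: 10 + 17 + 24 + 11 = 62.
Each receives 1.3 × 62 / 4 = 20.15 from the security fund.
D keeps 43 − 11 = 32, so D's payoff is 32 + 20.15 = 52.15.

52.15 dollars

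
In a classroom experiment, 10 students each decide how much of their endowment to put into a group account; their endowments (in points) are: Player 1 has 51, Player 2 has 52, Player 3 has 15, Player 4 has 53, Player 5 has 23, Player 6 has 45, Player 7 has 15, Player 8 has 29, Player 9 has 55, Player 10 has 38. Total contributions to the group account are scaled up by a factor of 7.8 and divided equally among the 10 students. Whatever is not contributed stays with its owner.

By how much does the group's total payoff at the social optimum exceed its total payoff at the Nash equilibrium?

The private return per contributed unit is 7.8/10 = 0.7800 < 1 for every player regardless of endowment, so the Nash equilibrium is zero contribution and the group total is Σ E_j = 51 + 52 + 15 + 53 + 23 + 45 + 15 + 29 + 55 + 38 = 376.
Each contributed unit returns 7.800 to the group, so the social optimum is full contribution by everyone: group total = 7.800 × 376 = 2932.80.
Efficiency loss = (7.800 − 1) × 376 = 2556.80.

2556.80 points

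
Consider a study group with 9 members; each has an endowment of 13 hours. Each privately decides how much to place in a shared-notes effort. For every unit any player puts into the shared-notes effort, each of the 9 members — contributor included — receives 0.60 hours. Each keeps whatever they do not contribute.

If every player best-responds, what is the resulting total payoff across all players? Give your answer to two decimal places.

117.00 hours

The private return per contributed unit is 0.60 < 1, so contributing 0 is dominant for every player. At the Nash equilibrium everyone keeps their 13, and the group total is 9 × 13 = 117.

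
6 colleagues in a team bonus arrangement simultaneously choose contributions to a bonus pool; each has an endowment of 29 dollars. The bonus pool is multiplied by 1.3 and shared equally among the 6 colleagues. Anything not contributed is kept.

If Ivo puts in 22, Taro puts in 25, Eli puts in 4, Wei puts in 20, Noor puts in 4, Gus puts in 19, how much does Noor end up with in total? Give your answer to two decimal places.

45.37 dollars

Total contributed: 22 + 25 + 4 + 20 + 4 + 19 = 94.
Each receives 1.3 × 94 / 6 = 20.37 from the bonus pool.
Noor keeps 29 − 4 = 25, so Noor's payoff is 25 + 20.37 = 45.37.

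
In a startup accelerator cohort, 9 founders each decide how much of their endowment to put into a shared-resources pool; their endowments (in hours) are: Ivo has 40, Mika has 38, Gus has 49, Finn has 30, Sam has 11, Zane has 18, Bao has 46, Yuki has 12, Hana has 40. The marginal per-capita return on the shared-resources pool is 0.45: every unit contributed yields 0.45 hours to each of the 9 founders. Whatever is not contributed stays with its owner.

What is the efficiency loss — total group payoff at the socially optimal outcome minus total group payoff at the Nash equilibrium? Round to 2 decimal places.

The private return per contributed unit is 0.45 < 1 for everyone, so the Nash equilibrium is zero contribution and the group total is Σ E_j = 40 + 38 + 49 + 30 + 11 + 18 + 46 + 12 + 40 = 284.
Each contributed unit returns 4.050 to the group, so the social optimum is full contribution by everyone: group total = 4.050 × 284 = 1150.20.
Efficiency loss = (4.050 − 1) × 284 = 866.20.

866.20 hours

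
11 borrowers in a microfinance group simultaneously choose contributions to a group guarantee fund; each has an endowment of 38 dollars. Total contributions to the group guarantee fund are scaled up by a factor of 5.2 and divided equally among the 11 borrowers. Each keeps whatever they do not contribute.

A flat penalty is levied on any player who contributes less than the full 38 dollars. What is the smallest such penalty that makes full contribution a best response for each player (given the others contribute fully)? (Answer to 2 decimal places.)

Given the others contribute fully, the best deviation is to contribute 0 (any partial contribution still incurs the fine and gives up units whose private return 0.4727 is below 1).
Deviating from 38 to 0 saves 38 dollars but forfeits the deviator's share of the drop in the group guarantee fund: 5.2/11 × 38 = 17.96.
So the deviation gain is 38 − 17.96 = 20.04, and the fine must be at least 20.04 dollars to wipe it out.

20.04 dollars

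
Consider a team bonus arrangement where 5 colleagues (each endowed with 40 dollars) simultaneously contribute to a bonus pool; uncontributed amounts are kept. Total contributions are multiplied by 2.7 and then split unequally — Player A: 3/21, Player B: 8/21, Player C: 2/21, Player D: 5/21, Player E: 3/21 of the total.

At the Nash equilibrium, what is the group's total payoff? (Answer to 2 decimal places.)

268.00 dollars

For player j, contributing a unit is worthwhile iff 2.7 × (j's share) ≥ 1, i.e. iff j's share is at least 0.3704.
Player B alone (share 8/21) is above the threshold, contributing 40; the remaining 4 contribute 0. Total contributed: 40.
The bonus pool pays out 2.7 × 40 = 108.00 in total (split across the unequal shares, but the aggregate is all that matters for the group sum).
The 4 free-riders keep 40 each, adding 160. Group total = 160 + 108.00 = 268.00.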